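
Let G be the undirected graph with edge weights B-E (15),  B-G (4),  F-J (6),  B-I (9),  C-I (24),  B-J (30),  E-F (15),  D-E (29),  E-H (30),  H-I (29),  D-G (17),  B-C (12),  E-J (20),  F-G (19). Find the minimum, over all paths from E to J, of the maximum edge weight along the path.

Checking several routes:
E → H → I → C → B → J: max(30, 29, 24, 12, 30) = 30
E → J: max(20) = 20
E → F → J: max(15, 6) = 15
E → B → G → F → J: max(15, 4, 19, 6) = 19
E → F → G → B → J: max(15, 19, 4, 30) = 30
E → D → G → F → J: max(29, 17, 19, 6) = 29
Smallest bottleneck: 15.

15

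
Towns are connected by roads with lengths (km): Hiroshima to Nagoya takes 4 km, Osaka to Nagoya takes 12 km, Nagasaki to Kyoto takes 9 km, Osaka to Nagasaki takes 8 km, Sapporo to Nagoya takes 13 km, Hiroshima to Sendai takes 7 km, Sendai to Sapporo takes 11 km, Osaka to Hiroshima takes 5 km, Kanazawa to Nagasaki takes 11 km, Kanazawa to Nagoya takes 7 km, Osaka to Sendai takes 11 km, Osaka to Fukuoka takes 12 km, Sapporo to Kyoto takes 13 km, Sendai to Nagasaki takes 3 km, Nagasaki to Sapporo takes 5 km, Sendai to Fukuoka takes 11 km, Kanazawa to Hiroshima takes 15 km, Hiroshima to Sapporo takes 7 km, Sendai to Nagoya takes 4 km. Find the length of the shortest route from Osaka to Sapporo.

12

Checking several routes:
Osaka-Hiroshima-Sendai-Nagasaki-Sapporo: 5 + 7 + 3 + 5 = 20
Osaka-Sendai-Nagasaki-Sapporo: 11 + 3 + 5 = 19
Osaka-Hiroshima-Nagoya-Sendai-Nagasaki-Sapporo: 5 + 4 + 4 + 3 + 5 = 21
Osaka-Nagasaki-Sapporo: 8 + 5 = 13
Osaka-Hiroshima-Sapporo: 5 + 7 = 12
The minimum is 12 km.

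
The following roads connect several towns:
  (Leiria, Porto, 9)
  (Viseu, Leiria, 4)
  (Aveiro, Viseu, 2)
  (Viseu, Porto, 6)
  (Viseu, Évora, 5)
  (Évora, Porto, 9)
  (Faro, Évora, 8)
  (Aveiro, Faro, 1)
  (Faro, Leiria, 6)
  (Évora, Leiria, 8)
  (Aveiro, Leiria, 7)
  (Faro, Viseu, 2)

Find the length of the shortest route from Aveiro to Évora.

7

A few of the Aveiro→Évora routes:
Aveiro -> Viseu -> Leiria -> Évora: 2 + 4 + 8 = 14
Aveiro -> Faro -> Évora: 1 + 8 = 9
Aveiro -> Faro -> Viseu -> Évora: 1 + 2 + 5 = 8
Aveiro -> Viseu -> Faro -> Évora: 2 + 2 + 8 = 12
Aveiro -> Viseu -> Évora: 2 + 5 = 7
Aveiro -> Leiria -> Évora: 7 + 8 = 15
Shortest: 7.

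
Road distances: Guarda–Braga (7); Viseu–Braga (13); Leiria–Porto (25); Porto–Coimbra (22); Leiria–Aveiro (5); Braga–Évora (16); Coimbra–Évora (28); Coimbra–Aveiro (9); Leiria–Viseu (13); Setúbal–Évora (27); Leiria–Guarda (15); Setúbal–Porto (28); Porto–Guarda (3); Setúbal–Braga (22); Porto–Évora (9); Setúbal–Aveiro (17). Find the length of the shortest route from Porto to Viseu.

23

Some routes from Porto to Viseu:
Porto-Coimbra-Aveiro-Leiria-Viseu: 22 + 9 + 5 + 13 = 49
Porto-Évora-Braga-Viseu: 9 + 16 + 13 = 38
Porto-Guarda-Leiria-Viseu: 3 + 15 + 13 = 31
Porto-Leiria-Viseu: 25 + 13 = 38
Porto-Guarda-Braga-Viseu: 3 + 7 + 13 = 23
Best route has total 23.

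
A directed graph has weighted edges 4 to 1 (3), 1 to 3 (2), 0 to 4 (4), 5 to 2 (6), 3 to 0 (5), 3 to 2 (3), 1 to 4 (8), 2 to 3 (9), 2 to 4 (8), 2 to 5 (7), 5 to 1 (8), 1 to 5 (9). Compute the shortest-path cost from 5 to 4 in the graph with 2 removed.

Paths from 5 to 4 avoiding 2:
5 - 1 - 4: 8 + 8 = 16
5 - 1 - 3 - 0 - 4: 8 + 2 + 5 + 4 = 19
Best route has total 16.

16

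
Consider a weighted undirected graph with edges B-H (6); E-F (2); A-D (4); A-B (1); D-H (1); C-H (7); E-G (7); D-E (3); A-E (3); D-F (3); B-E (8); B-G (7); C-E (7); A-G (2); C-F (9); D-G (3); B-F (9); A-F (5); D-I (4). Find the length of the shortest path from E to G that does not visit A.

Comparing a few candidate routes:
E -> B -> G: 8 + 7 = 15
E -> G: 7
E -> F -> D -> G: 2 + 3 + 3 = 8
E -> D -> G: 3 + 3 = 6
Shortest: 6.

6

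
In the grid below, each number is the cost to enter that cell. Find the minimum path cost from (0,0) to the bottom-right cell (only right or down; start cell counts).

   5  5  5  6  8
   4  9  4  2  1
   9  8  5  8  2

Path r0c0→r0c1→r0c2→r1c2→r1c3→r1c4→r2c4: 5 + 5 + 5 + 4 + 2 + 1 + 2 = 24.

24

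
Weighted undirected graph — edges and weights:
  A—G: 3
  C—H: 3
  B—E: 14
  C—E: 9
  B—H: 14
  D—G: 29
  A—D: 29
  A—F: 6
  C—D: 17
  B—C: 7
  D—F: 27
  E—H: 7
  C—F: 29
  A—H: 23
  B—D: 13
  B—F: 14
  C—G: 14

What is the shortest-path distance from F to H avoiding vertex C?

28

Some routes from F to H avoiding C:
F - B - E - H: 14 + 14 + 7 = 35
F - A - H: 6 + 23 = 29
F - B - H: 14 + 14 = 28
Shortest: 28.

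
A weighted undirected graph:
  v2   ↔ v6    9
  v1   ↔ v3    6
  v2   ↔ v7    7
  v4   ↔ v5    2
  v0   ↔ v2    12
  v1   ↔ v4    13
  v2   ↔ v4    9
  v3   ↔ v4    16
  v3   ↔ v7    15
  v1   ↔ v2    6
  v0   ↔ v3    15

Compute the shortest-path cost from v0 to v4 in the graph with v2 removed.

Paths from v0 to v4 avoiding v2:
v0-v3-v4: 15 + 16 = 31
v0-v3-v1-v4: 15 + 6 + 13 = 34
Shortest: 31.

31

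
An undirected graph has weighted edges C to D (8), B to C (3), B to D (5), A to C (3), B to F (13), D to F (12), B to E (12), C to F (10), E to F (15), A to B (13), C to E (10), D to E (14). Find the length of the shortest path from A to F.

13

A few of the A→F routes:
A-C-D-F: 3 + 8 + 12 = 23
A-C-B-D-F: 3 + 3 + 5 + 12 = 23
A-C-B-F: 3 + 3 + 13 = 19
A-C-F: 3 + 10 = 13
Shortest: 13.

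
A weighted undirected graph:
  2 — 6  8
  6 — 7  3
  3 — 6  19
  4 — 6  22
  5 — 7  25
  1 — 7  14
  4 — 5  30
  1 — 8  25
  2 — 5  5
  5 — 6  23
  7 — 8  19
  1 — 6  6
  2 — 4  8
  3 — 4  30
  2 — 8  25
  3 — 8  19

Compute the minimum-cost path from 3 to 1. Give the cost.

Some routes from 3 to 1:
3 - 8 - 1: 19 + 25 = 44
3 - 6 - 1: 19 + 6 = 25
3 - 6 - 7 - 1: 19 + 3 + 14 = 36
Best route has total 25.

25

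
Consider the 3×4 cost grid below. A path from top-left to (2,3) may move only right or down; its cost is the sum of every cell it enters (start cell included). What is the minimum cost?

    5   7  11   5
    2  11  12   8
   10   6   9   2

One optimal route is (0,0) -> (1,0) -> (2,0) -> (2,1) -> (2,2) -> (2,3).
Its cost is 5 + 2 + 10 + 6 + 9 + 2 = 34.
(Top row then right column would cost 38.)

34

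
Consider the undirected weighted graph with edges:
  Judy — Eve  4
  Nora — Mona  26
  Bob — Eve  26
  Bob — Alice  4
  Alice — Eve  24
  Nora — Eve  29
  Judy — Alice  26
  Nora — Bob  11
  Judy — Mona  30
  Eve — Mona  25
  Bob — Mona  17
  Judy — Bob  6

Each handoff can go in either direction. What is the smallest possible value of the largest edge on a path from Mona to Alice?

Comparing a few candidate routes:
Mona -> Bob -> Alice: max(17, 4) = 17
Mona -> Eve -> Judy -> Bob -> Alice: max(25, 4, 6, 4) = 25
Mona -> Bob -> Judy -> Eve -> Alice: max(17, 6, 4, 24) = 24
Best route has worst link 17.

17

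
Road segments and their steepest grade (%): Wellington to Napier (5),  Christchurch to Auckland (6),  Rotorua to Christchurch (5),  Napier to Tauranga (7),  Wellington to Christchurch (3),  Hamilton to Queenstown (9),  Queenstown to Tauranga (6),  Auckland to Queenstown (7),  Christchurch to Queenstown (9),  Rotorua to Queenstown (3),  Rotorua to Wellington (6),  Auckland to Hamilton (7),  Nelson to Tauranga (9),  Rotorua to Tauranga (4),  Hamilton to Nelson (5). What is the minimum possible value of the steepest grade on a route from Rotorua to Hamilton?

A few of the Rotorua→Hamilton routes:
Rotorua - Christchurch - Wellington - Napier - Tauranga - Queenstown - Auckland - Hamilton: max(5, 3, 5, 7, 6, 7, 7) = 7
Rotorua - Tauranga - Queenstown - Auckland - Hamilton: max(4, 6, 7, 7) = 7
Rotorua - Tauranga - Napier - Wellington - Christchurch - Auckland - Hamilton: max(4, 7, 5, 3, 6, 7) = 7
Rotorua - Queenstown - Auckland - Hamilton: max(3, 7, 7) = 7
Rotorua - Queenstown - Tauranga - Napier - Wellington - Christchurch - Auckland - Hamilton: max(3, 6, 7, 5, 3, 6, 7) = 7
Rotorua - Christchurch - Auckland - Hamilton: max(5, 6, 7) = 7
The minimum achievable maximum is 7%.

7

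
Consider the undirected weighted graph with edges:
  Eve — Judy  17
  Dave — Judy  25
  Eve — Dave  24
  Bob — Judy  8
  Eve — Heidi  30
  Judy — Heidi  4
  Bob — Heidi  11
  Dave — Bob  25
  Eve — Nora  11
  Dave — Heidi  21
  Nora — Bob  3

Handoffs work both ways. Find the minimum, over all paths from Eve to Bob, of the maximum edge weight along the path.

11

Comparing a few candidate routes:
Eve → Nora → Bob: max(11, 3) = 11
Eve → Dave → Heidi → Judy → Bob: max(24, 21, 4, 8) = 24
Eve → Dave → Heidi → Bob: max(24, 21, 11) = 24
Eve → Judy → Bob: max(17, 8) = 17
Eve → Judy → Heidi → Bob: max(17, 4, 11) = 17
Smallest bottleneck: 11.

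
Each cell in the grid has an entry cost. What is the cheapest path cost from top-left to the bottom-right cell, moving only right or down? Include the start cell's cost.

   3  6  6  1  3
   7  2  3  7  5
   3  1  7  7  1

One optimal route is [0,0] → [0,1] → [0,2] → [0,3] → [0,4] → [1,4] → [2,4].
Its cost is 3 + 6 + 6 + 1 + 3 + 5 + 1 = 25.

25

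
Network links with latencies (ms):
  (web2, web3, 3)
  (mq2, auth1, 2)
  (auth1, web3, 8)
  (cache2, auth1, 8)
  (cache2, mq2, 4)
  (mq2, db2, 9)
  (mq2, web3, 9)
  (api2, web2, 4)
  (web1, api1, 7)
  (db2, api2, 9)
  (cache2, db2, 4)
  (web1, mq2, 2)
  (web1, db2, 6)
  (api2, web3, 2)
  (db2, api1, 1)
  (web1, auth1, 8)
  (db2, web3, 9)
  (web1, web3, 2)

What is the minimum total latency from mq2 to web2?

Comparing a few candidate routes:
mq2-web3-web2: 9 + 3 = 12
mq2-web1-web3-web2: 2 + 2 + 3 = 7
mq2-web1-web3-api2-web2: 2 + 2 + 2 + 4 = 10
Best route has total 7 ms.

7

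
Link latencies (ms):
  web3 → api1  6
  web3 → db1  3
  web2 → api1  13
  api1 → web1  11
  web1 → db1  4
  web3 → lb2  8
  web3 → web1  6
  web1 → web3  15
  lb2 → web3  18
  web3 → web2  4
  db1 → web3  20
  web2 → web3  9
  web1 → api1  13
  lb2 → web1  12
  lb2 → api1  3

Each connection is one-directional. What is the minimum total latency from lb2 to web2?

22

Comparing a few candidate routes:
lb2 -> web3 -> web2: 18 + 4 = 22
lb2 -> web1 -> web3 -> web2: 12 + 15 + 4 = 31
lb2 -> api1 -> web1 -> web3 -> web2: 3 + 11 + 15 + 4 = 33
The minimum is 22 ms.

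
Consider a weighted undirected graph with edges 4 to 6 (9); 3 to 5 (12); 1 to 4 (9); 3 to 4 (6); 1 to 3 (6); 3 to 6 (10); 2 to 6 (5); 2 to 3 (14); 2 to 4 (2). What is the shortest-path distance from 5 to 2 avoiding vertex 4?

26

Routes from 5 to 2 avoiding 4:
5-3-2: 12 + 14 = 26
5-3-6-2: 12 + 10 + 5 = 27
The minimum is 26.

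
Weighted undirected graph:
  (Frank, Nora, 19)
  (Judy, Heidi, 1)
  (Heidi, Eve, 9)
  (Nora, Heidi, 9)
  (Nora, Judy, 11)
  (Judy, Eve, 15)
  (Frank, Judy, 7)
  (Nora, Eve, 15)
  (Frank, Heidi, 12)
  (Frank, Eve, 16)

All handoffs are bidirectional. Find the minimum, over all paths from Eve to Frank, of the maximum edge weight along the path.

9

A few of the Eve→Frank routes:
Eve-Judy-Nora-Heidi-Frank: max(15, 11, 9, 12) = 15
Eve-Heidi-Judy-Frank: max(9, 1, 7) = 9
Eve-Judy-Frank: max(15, 7) = 15
Eve-Heidi-Nora-Judy-Frank: max(9, 9, 11, 7) = 11
Eve-Heidi-Frank: max(9, 12) = 12
Eve-Judy-Heidi-Frank: max(15, 1, 12) = 15
Smallest bottleneck: 9.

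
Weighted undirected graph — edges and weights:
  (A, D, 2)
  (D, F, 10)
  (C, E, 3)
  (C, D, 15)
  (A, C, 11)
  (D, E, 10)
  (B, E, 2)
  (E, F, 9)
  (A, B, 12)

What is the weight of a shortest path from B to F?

Checking several routes:
B -> E -> C -> D -> F: 2 + 3 + 15 + 10 = 30
B -> A -> D -> F: 12 + 2 + 10 = 24
B -> E -> C -> A -> D -> F: 2 + 3 + 11 + 2 + 10 = 28
B -> E -> F: 2 + 9 = 11
B -> E -> D -> F: 2 + 10 + 10 = 22
The minimum is 11.

11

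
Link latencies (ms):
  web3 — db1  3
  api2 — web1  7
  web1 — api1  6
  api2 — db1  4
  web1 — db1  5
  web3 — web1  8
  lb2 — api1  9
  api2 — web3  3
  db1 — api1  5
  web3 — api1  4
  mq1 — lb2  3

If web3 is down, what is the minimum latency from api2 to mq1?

21

Routes from api2 to mq1 avoiding web3:
api2 → db1 → web1 → api1 → lb2 → mq1: 4 + 5 + 6 + 9 + 3 = 27
api2 → db1 → api1 → lb2 → mq1: 4 + 5 + 9 + 3 = 21
api2 → web1 → api1 → lb2 → mq1: 7 + 6 + 9 + 3 = 25
api2 → web1 → db1 → api1 → lb2 → mq1: 7 + 5 + 5 + 9 + 3 = 29
Best route has total 21 ms.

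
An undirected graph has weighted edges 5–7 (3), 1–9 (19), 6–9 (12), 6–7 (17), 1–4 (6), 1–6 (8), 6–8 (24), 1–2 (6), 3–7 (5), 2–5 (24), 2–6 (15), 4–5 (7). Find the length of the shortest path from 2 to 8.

A few of the 2→8 routes:
2 - 1 - 4 - 5 - 7 - 6 - 8: 6 + 6 + 7 + 3 + 17 + 24 = 63
2 - 1 - 9 - 6 - 8: 6 + 19 + 12 + 24 = 61
2 - 6 - 8: 15 + 24 = 39
2 - 1 - 6 - 8: 6 + 8 + 24 = 38
2 - 5 - 7 - 6 - 8: 24 + 3 + 17 + 24 = 68
Shortest: 38.

38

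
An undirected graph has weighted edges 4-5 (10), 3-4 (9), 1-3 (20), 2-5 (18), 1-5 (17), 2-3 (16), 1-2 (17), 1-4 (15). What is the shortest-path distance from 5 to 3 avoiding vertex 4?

34

Some routes from 5 to 3 avoiding 4:
5 -> 2 -> 3: 18 + 16 = 34
5 -> 1 -> 2 -> 3: 17 + 17 + 16 = 50
5 -> 1 -> 3: 17 + 20 = 37
Shortest: 34.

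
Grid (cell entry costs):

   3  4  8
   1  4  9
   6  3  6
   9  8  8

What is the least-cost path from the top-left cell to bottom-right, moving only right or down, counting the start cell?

Best path: [0,0] [1,0] [1,1] [2,1] [2,2] [3,2]
Cost: 3 + 1 + 4 + 3 + 6 + 8 = 25
For comparison, the top-then-right route costs 38.

25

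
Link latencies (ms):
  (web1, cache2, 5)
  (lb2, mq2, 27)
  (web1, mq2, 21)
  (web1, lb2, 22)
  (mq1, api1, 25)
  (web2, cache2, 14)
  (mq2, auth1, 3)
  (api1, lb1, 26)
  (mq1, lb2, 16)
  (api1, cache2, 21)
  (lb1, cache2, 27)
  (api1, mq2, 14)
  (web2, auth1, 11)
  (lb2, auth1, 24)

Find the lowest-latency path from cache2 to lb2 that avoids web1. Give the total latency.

Comparing a few candidate routes:
cache2-web2-auth1-mq2-lb2: 14 + 11 + 3 + 27 = 55
cache2-web2-auth1-lb2: 14 + 11 + 24 = 49
cache2-api1-mq2-lb2: 21 + 14 + 27 = 62
cache2-api1-mq2-auth1-lb2: 21 + 14 + 3 + 24 = 62
Best route has total 49 ms.

49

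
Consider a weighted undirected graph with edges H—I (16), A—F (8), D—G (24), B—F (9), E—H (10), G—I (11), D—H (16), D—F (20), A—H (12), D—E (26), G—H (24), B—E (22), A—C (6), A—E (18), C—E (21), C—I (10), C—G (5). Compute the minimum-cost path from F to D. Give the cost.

20

Some routes from F to D:
F -> A -> H -> D: 8 + 12 + 16 = 36
F -> A -> C -> G -> D: 8 + 6 + 5 + 24 = 43
F -> D: 20
The minimum is 20.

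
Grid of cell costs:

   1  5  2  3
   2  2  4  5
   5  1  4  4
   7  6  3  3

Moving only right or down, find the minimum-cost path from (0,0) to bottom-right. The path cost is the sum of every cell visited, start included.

Path (0,0) (1,0) (1,1) (2,1) (2,2) (3,2) (3,3): 1 + 2 + 2 + 1 + 4 + 3 + 3 = 16.
For comparison, the top-then-right route costs 23.

16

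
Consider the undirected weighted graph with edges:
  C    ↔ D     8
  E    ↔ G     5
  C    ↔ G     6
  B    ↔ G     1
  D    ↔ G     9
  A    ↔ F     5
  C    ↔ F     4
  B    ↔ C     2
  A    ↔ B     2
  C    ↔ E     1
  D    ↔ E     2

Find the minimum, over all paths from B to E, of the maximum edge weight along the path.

2

Some routes from B to E:
B - A - F - C - E: max(2, 5, 4, 1) = 5
B - A - F - C - G - E: max(2, 5, 4, 6, 5) = 6
B - G - E: max(1, 5) = 5
B - C - E: max(2, 1) = 2
B - C - G - E: max(2, 6, 5) = 6
B - G - C - E: max(1, 6, 1) = 6
The minimum achievable maximum is 2.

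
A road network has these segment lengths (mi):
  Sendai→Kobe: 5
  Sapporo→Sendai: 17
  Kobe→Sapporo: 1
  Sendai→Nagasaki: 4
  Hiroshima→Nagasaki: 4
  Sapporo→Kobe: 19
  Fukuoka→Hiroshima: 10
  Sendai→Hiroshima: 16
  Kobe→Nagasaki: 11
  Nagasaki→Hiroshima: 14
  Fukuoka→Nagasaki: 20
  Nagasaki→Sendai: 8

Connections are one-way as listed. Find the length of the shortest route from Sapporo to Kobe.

19

Candidate routes:
Sapporo→Sendai→Kobe: 17 + 5 = 22
Sapporo→Kobe: 19
Best route has total 19 mi.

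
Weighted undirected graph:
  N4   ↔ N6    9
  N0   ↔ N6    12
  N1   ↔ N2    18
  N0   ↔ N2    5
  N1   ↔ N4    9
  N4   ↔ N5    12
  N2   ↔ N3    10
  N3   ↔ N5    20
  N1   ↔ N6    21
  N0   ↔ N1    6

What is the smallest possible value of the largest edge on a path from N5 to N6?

12

Some routes from N5 to N6:
N5 - N4 - N6: max(12, 9) = 12
N5 - N3 - N2 - N1 - N0 - N6: max(20, 10, 18, 6, 12) = 20
N5 - N4 - N1 - N2 - N0 - N6: max(12, 9, 18, 5, 12) = 18
N5 - N3 - N2 - N0 - N1 - N4 - N6: max(20, 10, 5, 6, 9, 9) = 20
N5 - N4 - N1 - N0 - N6: max(12, 9, 6, 12) = 12
N5 - N3 - N2 - N1 - N4 - N6: max(20, 10, 18, 9, 9) = 20
The minimum achievable maximum is 12.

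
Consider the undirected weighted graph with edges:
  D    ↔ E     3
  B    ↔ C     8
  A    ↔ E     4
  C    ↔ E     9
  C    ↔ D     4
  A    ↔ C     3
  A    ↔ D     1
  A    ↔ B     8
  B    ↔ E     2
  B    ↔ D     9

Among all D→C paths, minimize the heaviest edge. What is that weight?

3

Checking several routes:
D -> C: max(4) = 4
D -> A -> C: max(1, 3) = 3
D -> E -> A -> C: max(3, 4, 3) = 4
D -> E -> B -> A -> C: max(3, 2, 8, 3) = 8
D -> E -> A -> B -> C: max(3, 4, 8, 8) = 8
D -> E -> B -> C: max(3, 2, 8) = 8
Smallest bottleneck: 3.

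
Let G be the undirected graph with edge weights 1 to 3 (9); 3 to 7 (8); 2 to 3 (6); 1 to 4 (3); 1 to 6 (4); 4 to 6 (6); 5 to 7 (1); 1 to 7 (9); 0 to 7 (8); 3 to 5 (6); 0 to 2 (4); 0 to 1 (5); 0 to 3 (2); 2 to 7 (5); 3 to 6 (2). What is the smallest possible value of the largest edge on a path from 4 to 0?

Checking several routes:
4-6-1-0: max(6, 4, 5) = 6
4-1-6-3-5-7-2-0: max(3, 4, 2, 6, 1, 5, 4) = 6
4-1-6-3-0: max(3, 4, 2, 2) = 4
4-1-0: max(3, 5) = 5
4-1-6-3-2-0: max(3, 4, 2, 6, 4) = 6
The minimum achievable maximum is 4.

4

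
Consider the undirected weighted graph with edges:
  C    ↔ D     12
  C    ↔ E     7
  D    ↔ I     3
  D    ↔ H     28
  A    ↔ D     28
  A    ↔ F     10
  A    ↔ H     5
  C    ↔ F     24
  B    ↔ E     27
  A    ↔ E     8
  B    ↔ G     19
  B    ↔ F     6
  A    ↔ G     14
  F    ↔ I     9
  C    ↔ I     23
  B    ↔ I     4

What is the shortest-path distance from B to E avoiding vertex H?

Some routes from B to E avoiding H:
B-I-F-A-E: 4 + 9 + 10 + 8 = 31
B-F-A-E: 6 + 10 + 8 = 24
B-I-D-C-E: 4 + 3 + 12 + 7 = 26
B-I-C-E: 4 + 23 + 7 = 34
B-E: 27
The minimum is 24.

24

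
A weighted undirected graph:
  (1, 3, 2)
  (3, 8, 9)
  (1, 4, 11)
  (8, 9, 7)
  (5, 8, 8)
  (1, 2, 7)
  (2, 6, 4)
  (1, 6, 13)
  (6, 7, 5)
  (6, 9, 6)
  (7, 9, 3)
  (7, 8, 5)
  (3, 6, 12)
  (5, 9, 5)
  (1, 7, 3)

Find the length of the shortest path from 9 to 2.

Some routes from 9 to 2:
9→7→6→2: 3 + 5 + 4 = 12
9→7→1→2: 3 + 3 + 7 = 13
9→6→7→1→2: 6 + 5 + 3 + 7 = 21
9→6→2: 6 + 4 = 10
The minimum is 10.

10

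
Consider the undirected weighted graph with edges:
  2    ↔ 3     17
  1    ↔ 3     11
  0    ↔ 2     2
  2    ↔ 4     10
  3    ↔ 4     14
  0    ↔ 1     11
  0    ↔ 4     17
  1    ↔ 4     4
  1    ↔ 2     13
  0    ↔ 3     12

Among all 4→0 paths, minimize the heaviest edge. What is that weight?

A few of the 4→0 routes:
4-2-0: max(10, 2) = 10
4-1-2-0: max(4, 13, 2) = 13
4-2-1-3-0: max(10, 13, 11, 12) = 13
4-1-0: max(4, 11) = 11
4-1-3-0: max(4, 11, 12) = 12
The minimum achievable maximum is 10.

10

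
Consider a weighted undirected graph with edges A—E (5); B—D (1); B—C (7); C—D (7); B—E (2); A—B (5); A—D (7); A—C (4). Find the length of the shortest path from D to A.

6

Some routes from D to A:
D → B → E → A: 1 + 2 + 5 = 8
D → B → A: 1 + 5 = 6
D → B → C → A: 1 + 7 + 4 = 12
D → A: 7
D → C → A: 7 + 4 = 11
Shortest: 6.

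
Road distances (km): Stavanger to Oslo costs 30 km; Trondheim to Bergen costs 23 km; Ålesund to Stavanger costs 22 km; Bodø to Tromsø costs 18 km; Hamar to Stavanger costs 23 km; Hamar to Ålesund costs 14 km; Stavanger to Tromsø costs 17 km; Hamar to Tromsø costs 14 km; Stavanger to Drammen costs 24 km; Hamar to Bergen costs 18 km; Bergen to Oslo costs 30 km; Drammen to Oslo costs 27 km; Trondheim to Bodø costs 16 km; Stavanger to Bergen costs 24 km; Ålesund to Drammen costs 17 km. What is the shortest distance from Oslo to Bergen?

30

Some routes from Oslo to Bergen:
Oslo → Bergen: 30
Oslo → Drammen → Stavanger → Bergen: 27 + 24 + 24 = 75
Oslo → Stavanger → Bergen: 30 + 24 = 54
Oslo → Stavanger → Hamar → Bergen: 30 + 23 + 18 = 71
Best route has total 30 km.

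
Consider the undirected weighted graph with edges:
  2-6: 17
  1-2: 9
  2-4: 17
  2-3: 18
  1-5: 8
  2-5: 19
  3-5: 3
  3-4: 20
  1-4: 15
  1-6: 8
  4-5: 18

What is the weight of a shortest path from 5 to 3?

3

Some routes from 5 to 3:
5 → 2 → 3: 19 + 18 = 37
5 → 3: 3
5 → 1 → 2 → 3: 8 + 9 + 18 = 35
The minimum is 3.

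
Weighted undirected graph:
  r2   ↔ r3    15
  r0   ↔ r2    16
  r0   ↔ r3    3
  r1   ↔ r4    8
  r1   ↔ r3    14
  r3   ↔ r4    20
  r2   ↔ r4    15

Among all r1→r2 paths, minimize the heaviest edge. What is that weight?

Candidate routes:
r1 - r3 - r2: max(14, 15) = 15
r1 - r3 - r0 - r2: max(14, 3, 16) = 16
r1 - r3 - r4 - r2: max(14, 20, 15) = 20
r1 - r4 - r3 - r0 - r2: max(8, 20, 3, 16) = 20
r1 - r4 - r2: max(8, 15) = 15
r1 - r4 - r3 - r2: max(8, 20, 15) = 20
Smallest bottleneck: 15.

15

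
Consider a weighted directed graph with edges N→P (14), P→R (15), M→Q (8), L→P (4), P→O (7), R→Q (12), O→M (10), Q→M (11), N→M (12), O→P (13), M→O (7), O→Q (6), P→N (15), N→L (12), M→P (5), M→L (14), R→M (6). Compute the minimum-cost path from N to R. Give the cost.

29

Checking several routes:
N -> L -> P -> R: 12 + 4 + 15 = 31
N -> P -> R: 14 + 15 = 29
N -> M -> P -> R: 12 + 5 + 15 = 32
Shortest: 29.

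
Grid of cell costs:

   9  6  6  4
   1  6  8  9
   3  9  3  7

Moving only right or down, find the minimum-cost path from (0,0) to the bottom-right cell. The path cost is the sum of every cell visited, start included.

Take (0,0) → (1,0) → (2,0) → (2,1) → (2,2) → (2,3) for a total of 9 + 1 + 3 + 9 + 3 + 7 = 32.
(Top row then right column would cost 41.)

32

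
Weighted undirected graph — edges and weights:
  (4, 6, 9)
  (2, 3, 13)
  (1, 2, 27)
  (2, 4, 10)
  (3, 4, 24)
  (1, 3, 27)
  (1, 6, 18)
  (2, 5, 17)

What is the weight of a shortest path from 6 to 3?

32

Comparing a few candidate routes:
6 -> 4 -> 3: 9 + 24 = 33
6 -> 4 -> 2 -> 3: 9 + 10 + 13 = 32
6 -> 1 -> 3: 18 + 27 = 45
Best route has total 32.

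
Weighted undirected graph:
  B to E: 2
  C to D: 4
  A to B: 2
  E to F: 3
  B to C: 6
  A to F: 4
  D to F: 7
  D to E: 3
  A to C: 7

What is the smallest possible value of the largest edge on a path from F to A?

Some routes from F to A:
F→E→D→C→A: max(3, 3, 4, 7) = 7
F→E→B→A: max(3, 2, 2) = 3
F→E→B→C→A: max(3, 2, 6, 7) = 7
F→E→D→C→B→A: max(3, 3, 4, 6, 2) = 6
F→A: max(4) = 4
Smallest bottleneck: 3.

3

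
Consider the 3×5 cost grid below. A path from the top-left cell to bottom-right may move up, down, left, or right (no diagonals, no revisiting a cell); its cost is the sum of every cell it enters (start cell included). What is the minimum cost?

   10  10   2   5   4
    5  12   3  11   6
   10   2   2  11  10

One optimal route is r0c0 r0c1 r0c2 r0c3 r0c4 r1c4 r2c4.
Its cost is 10 + 10 + 2 + 5 + 4 + 6 + 10 = 47.

47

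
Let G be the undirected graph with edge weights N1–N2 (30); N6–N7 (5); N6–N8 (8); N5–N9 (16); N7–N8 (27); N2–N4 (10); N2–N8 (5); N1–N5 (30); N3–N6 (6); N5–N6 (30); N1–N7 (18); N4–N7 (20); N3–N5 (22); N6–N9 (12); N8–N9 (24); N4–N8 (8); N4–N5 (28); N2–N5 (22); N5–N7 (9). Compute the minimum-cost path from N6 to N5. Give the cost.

Comparing a few candidate routes:
N6-N5: 30
N6-N7-N5: 5 + 9 = 14
N6-N3-N5: 6 + 22 = 28
N6-N9-N5: 12 + 16 = 28
The minimum is 14.

14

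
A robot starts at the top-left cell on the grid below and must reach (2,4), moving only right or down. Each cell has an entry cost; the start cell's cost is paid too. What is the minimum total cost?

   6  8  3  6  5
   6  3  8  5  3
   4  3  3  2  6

Best path: r0c0 → r1c0 → r1c1 → r2c1 → r2c2 → r2c3 → r2c4
Cost: 6 + 6 + 3 + 3 + 3 + 2 + 6 = 29

29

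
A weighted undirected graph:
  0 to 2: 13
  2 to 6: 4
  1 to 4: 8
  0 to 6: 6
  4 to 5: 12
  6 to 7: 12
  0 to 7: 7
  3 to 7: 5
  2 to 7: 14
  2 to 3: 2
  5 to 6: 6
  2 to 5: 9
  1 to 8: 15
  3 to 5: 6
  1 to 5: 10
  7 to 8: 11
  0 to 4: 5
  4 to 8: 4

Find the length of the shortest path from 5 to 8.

16

Checking several routes:
5-3-7-8: 6 + 5 + 11 = 22
5-4-8: 12 + 4 = 16
5-6-0-4-8: 6 + 6 + 5 + 4 = 21
The minimum is 16.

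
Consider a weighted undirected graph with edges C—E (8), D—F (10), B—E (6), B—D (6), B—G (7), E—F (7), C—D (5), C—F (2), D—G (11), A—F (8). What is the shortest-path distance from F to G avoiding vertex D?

20

Candidate routes:
F → E → B → G: 7 + 6 + 7 = 20
F → C → E → B → G: 2 + 8 + 6 + 7 = 23
Shortest: 20.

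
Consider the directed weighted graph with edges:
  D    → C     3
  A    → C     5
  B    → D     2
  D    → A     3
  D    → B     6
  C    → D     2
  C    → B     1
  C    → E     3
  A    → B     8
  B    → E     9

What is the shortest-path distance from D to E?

6

A few of the D→E routes:
D-A-C-E: 3 + 5 + 3 = 11
D-C-E: 3 + 3 = 6
D-C-B-E: 3 + 1 + 9 = 13
Best route has total 6.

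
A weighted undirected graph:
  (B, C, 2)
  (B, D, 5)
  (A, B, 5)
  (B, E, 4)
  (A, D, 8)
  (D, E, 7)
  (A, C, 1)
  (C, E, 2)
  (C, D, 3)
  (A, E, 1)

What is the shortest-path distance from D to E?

Some routes from D to E:
D-C-A-E: 3 + 1 + 1 = 5
D-C-E: 3 + 2 = 5
D-C-B-E: 3 + 2 + 4 = 9
D-E: 7
The minimum is 5.

5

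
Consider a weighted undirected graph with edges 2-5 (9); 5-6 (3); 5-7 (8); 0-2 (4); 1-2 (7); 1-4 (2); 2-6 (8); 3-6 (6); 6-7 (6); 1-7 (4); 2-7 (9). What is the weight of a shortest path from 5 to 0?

13

Checking several routes:
5 → 2 → 0: 9 + 4 = 13
5 → 7 → 2 → 0: 8 + 9 + 4 = 21
5 → 6 → 2 → 0: 3 + 8 + 4 = 15
5 → 6 → 7 → 2 → 0: 3 + 6 + 9 + 4 = 22
5 → 6 → 7 → 1 → 2 → 0: 3 + 6 + 4 + 7 + 4 = 24
5 → 7 → 1 → 2 → 0: 8 + 4 + 7 + 4 = 23
Best route has total 13.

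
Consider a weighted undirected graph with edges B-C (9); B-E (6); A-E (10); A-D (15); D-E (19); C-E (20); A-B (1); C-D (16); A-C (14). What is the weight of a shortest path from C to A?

10

Comparing a few candidate routes:
C-B-A: 9 + 1 = 10
C-A: 14
C-B-E-A: 9 + 6 + 10 = 25
The minimum is 10.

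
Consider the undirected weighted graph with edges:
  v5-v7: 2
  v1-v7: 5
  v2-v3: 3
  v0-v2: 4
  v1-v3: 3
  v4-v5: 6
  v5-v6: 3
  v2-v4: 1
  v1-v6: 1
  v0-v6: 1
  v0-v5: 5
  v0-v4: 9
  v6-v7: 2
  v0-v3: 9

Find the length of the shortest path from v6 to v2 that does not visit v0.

Comparing a few candidate routes:
v6 - v5 - v4 - v2: 3 + 6 + 1 = 10
v6 - v1 - v3 - v2: 1 + 3 + 3 = 7
v6 - v7 - v5 - v4 - v2: 2 + 2 + 6 + 1 = 11
v6 - v7 - v1 - v3 - v2: 2 + 5 + 3 + 3 = 13
Shortest: 7.

7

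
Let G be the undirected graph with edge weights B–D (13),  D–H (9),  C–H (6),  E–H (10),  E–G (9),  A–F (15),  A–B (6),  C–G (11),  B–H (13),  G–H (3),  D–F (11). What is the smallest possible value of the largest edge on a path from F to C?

11

Checking several routes:
F-D-B-H-G-C: max(11, 13, 13, 3, 11) = 13
F-D-H-E-G-C: max(11, 9, 10, 9, 11) = 11
F-D-H-C: max(11, 9, 6) = 11
F-D-H-G-C: max(11, 9, 3, 11) = 11
F-D-B-H-E-G-C: max(11, 13, 13, 10, 9, 11) = 13
F-D-B-H-C: max(11, 13, 13, 6) = 13
Smallest bottleneck: 11.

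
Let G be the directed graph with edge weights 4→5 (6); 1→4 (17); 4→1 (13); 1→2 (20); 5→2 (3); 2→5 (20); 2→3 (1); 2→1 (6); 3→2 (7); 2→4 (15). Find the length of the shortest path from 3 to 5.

27

Candidate routes:
3→2→5: 7 + 20 = 27
3→2→4→5: 7 + 15 + 6 = 28
3→2→1→4→5: 7 + 6 + 17 + 6 = 36
The minimum is 27.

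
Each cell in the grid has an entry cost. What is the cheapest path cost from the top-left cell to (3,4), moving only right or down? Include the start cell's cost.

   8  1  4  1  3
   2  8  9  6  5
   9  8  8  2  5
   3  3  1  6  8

35

Best path: r0c0 → r0c1 → r0c2 → r0c3 → r0c4 → r1c4 → r2c4 → r3c4
Cost: 8 + 1 + 4 + 1 + 3 + 5 + 5 + 8 = 35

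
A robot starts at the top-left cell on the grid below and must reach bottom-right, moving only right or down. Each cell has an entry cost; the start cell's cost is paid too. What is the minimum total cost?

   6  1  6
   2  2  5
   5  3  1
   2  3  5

18

Take (0,0) (0,1) (1,1) (2,1) (2,2) (3,2) for a total of 6 + 1 + 2 + 3 + 1 + 5 = 18.
(Top row then right column would cost 24.)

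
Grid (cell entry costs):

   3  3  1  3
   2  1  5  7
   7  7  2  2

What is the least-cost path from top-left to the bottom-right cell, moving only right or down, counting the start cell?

15

Take r0c0 → r1c0 → r1c1 → r1c2 → r2c2 → r2c3 for a total of 3 + 2 + 1 + 5 + 2 + 2 = 15.
For comparison, the top-then-right route costs 19.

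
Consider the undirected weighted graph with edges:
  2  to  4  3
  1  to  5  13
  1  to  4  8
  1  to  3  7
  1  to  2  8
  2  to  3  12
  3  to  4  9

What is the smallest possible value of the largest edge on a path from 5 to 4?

13

Some routes from 5 to 4:
5 -> 1 -> 3 -> 4: max(13, 7, 9) = 13
5 -> 1 -> 4: max(13, 8) = 13
5 -> 1 -> 3 -> 2 -> 4: max(13, 7, 12, 3) = 13
Smallest bottleneck: 13.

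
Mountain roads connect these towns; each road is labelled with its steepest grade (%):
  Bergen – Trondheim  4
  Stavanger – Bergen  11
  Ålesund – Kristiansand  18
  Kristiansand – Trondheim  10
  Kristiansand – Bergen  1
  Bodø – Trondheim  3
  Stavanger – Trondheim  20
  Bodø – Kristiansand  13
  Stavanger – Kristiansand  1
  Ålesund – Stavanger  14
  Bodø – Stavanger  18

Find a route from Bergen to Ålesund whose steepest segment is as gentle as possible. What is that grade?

14

A few of the Bergen→Ålesund routes:
Bergen → Trondheim → Kristiansand → Stavanger → Ålesund: max(4, 10, 1, 14) = 14
Bergen → Kristiansand → Stavanger → Ålesund: max(1, 1, 14) = 14
Bergen → Trondheim → Bodø → Kristiansand → Stavanger → Ålesund: max(4, 3, 13, 1, 14) = 14
Bergen → Stavanger → Ålesund: max(11, 14) = 14
Smallest bottleneck: 14%.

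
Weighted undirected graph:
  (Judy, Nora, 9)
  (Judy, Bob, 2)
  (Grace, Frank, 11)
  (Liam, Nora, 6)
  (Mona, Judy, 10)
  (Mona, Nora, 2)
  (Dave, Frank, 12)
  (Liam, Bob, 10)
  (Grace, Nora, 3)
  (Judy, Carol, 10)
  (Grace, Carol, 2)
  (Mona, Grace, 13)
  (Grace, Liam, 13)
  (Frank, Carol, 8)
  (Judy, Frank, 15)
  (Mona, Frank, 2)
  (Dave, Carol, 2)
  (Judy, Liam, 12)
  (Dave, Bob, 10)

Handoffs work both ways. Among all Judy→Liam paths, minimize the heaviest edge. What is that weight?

9

Checking several routes:
Judy→Mona→Frank→Carol→Dave→Bob→Liam: max(10, 2, 8, 2, 10, 10) = 10
Judy→Nora→Liam: max(9, 6) = 9
Judy→Mona→Frank→Carol→Grace→Nora→Liam: max(10, 2, 8, 2, 3, 6) = 10
Best route has worst link 9.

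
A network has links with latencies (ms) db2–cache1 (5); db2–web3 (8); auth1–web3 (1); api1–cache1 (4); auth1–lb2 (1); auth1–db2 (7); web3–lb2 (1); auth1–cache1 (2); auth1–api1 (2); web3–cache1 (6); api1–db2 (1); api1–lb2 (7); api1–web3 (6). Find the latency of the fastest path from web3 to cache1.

3

Checking several routes:
web3 → lb2 → auth1 → cache1: 1 + 1 + 2 = 4
web3 → lb2 → auth1 → api1 → cache1: 1 + 1 + 2 + 4 = 8
web3 → auth1 → api1 → db2 → cache1: 1 + 2 + 1 + 5 = 9
web3 → cache1: 6
web3 → auth1 → api1 → cache1: 1 + 2 + 4 = 7
web3 → auth1 → cache1: 1 + 2 = 3
Best route has total 3 ms.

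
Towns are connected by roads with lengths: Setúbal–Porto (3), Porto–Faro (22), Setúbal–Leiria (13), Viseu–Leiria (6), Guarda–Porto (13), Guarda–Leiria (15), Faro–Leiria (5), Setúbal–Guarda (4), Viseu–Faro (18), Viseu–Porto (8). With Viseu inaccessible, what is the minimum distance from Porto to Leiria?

16

Paths from Porto to Leiria avoiding Viseu:
Porto-Guarda-Leiria: 13 + 15 = 28
Porto-Guarda-Setúbal-Leiria: 13 + 4 + 13 = 30
Porto-Setúbal-Leiria: 3 + 13 = 16
Porto-Setúbal-Guarda-Leiria: 3 + 4 + 15 = 22
Porto-Faro-Leiria: 22 + 5 = 27
Shortest: 16.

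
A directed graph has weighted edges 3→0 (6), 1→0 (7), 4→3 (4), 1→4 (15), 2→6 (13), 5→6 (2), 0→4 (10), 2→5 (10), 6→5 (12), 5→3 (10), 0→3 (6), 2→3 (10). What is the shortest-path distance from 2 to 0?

Routes from 2 to 0:
2 → 3 → 0: 10 + 6 = 16
2 → 6 → 5 → 3 → 0: 13 + 12 + 10 + 6 = 41
2 → 5 → 3 → 0: 10 + 10 + 6 = 26
Shortest: 16.

16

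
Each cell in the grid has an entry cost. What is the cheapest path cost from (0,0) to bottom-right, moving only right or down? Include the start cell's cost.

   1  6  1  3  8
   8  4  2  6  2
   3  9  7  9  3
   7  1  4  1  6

27

Path [0,0]→[0,1]→[0,2]→[1,2]→[1,3]→[1,4]→[2,4]→[3,4]: 1 + 6 + 1 + 2 + 6 + 2 + 3 + 6 = 27.
For comparison, the top-then-right route costs 30.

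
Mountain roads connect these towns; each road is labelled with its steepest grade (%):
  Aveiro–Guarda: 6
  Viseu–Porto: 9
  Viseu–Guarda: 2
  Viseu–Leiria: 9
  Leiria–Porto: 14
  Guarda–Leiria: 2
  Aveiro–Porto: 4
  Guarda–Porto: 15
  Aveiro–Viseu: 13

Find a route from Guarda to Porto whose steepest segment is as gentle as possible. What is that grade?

6

Comparing a few candidate routes:
Guarda -> Leiria -> Viseu -> Porto: max(2, 9, 9) = 9
Guarda -> Viseu -> Porto: max(2, 9) = 9
Guarda -> Aveiro -> Porto: max(6, 4) = 6
Smallest bottleneck: 6%.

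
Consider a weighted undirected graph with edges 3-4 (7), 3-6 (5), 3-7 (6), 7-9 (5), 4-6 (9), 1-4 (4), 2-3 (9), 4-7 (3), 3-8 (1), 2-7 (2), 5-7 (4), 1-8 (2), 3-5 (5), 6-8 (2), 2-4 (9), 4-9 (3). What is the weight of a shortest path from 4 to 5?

7

Some routes from 4 to 5:
4 - 9 - 7 - 5: 3 + 5 + 4 = 12
4 - 7 - 3 - 5: 3 + 6 + 5 = 14
4 - 1 - 8 - 3 - 5: 4 + 2 + 1 + 5 = 12
4 - 3 - 5: 7 + 5 = 12
4 - 7 - 5: 3 + 4 = 7
The minimum is 7.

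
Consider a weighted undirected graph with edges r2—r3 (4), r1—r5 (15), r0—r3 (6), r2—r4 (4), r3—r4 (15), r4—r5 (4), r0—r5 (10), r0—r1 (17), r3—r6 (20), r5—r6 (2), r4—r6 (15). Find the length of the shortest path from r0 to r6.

12

Some routes from r0 to r6:
r0-r3-r2-r4-r5-r6: 6 + 4 + 4 + 4 + 2 = 20
r0-r3-r2-r4-r6: 6 + 4 + 4 + 15 = 29
r0-r3-r4-r5-r6: 6 + 15 + 4 + 2 = 27
r0-r3-r6: 6 + 20 = 26
r0-r5-r4-r6: 10 + 4 + 15 = 29
r0-r5-r6: 10 + 2 = 12
The minimum is 12.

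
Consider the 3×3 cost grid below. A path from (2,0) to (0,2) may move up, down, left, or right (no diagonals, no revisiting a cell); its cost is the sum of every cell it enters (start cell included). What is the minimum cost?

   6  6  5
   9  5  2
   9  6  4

26

One optimal route is [2,0]→[2,1]→[2,2]→[1,2]→[0,2].
Its cost is 9 + 6 + 4 + 2 + 5 = 26.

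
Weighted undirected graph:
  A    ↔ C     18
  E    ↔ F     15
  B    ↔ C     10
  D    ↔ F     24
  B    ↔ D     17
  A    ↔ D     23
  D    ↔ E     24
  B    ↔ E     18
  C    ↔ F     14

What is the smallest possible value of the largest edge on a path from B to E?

15

A few of the B→E routes:
B → D → A → C → F → E: max(17, 23, 18, 14, 15) = 23
B → C → F → E: max(10, 14, 15) = 15
B → E: max(18) = 18
B → C → A → D → F → E: max(10, 18, 23, 24, 15) = 24
Best route has worst link 15.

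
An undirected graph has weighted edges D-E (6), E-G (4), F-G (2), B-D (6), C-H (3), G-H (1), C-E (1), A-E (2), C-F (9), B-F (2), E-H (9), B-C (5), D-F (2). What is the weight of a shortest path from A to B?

Checking several routes:
A-E-D-F-B: 2 + 6 + 2 + 2 = 12
A-E-C-B: 2 + 1 + 5 = 8
A-E-C-H-G-F-B: 2 + 1 + 3 + 1 + 2 + 2 = 11
A-E-G-F-B: 2 + 4 + 2 + 2 = 10
The minimum is 8.

8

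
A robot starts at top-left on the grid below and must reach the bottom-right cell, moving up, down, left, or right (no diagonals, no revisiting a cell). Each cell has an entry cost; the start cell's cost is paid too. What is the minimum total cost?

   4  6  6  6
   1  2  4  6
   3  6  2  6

Path (0,0) (1,0) (1,1) (1,2) (2,2) (2,3): 4 + 1 + 2 + 4 + 2 + 6 = 19.

19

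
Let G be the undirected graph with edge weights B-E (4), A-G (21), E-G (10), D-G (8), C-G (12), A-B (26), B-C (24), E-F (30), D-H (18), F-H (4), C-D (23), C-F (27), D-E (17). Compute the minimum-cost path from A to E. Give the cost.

30

Some routes from A to E:
A → B → E: 26 + 4 = 30
A → G → D → E: 21 + 8 + 17 = 46
A → G → E: 21 + 10 = 31
A → G → C → B → E: 21 + 12 + 24 + 4 = 61
The minimum is 30.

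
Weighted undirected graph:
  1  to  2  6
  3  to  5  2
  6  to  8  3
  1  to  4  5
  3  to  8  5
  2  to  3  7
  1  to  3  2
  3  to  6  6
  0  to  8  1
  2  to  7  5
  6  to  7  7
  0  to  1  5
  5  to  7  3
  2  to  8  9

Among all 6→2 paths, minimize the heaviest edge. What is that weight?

Some routes from 6 to 2:
6-8-3-5-7-2: max(3, 5, 2, 3, 5) = 5
6-8-0-1-3-5-7-2: max(3, 1, 5, 2, 2, 3, 5) = 5
6-8-3-1-2: max(3, 5, 2, 6) = 6
6-8-0-1-2: max(3, 1, 5, 6) = 6
Smallest bottleneck: 5.

5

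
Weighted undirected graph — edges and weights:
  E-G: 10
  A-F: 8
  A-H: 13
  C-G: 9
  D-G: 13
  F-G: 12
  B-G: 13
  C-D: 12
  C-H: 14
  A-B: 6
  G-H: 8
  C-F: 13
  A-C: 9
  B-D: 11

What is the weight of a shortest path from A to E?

Checking several routes:
A -> F -> G -> E: 8 + 12 + 10 = 30
A -> H -> G -> E: 13 + 8 + 10 = 31
A -> B -> G -> E: 6 + 13 + 10 = 29
A -> C -> G -> E: 9 + 9 + 10 = 28
Best route has total 28.

28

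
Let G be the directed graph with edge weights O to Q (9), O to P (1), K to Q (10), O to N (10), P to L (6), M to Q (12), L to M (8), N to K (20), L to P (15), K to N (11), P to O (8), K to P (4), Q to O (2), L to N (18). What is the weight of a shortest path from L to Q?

Routes from L to Q:
L-M-Q: 8 + 12 = 20
L-P-O-N-K-Q: 15 + 8 + 10 + 20 + 10 = 63
L-N-K-Q: 18 + 20 + 10 = 48
L-N-K-P-O-Q: 18 + 20 + 4 + 8 + 9 = 59
L-P-O-Q: 15 + 8 + 9 = 32
Shortest: 20.

20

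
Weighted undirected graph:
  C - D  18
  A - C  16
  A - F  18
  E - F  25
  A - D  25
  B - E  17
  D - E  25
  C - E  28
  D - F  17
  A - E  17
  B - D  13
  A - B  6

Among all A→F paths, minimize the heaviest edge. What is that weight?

Some routes from A to F:
A - B - D - F: max(6, 13, 17) = 17
A - F: max(18) = 18
A - E - B - D - F: max(17, 17, 13, 17) = 17
A - C - D - F: max(16, 18, 17) = 18
A - D - E - F: max(25, 25, 25) = 25
A - D - F: max(25, 17) = 25
Smallest bottleneck: 17.

17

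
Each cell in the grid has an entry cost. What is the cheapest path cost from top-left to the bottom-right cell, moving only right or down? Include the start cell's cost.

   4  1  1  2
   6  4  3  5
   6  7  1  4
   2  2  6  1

Path r0c0 → r0c1 → r0c2 → r1c2 → r2c2 → r2c3 → r3c3: 4 + 1 + 1 + 3 + 1 + 4 + 1 = 15.
For comparison, the top-then-right route costs 18.

15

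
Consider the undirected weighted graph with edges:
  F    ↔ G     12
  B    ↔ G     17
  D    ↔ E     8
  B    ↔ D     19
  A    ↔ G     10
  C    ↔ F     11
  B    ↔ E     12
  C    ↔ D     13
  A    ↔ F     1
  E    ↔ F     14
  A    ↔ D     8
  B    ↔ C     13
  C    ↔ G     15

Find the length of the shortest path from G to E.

25

A few of the G→E routes:
G - A - F - E: 10 + 1 + 14 = 25
G - F - A - D - E: 12 + 1 + 8 + 8 = 29
G - F - E: 12 + 14 = 26
G - B - E: 17 + 12 = 29
G - A - D - E: 10 + 8 + 8 = 26
Best route has total 25.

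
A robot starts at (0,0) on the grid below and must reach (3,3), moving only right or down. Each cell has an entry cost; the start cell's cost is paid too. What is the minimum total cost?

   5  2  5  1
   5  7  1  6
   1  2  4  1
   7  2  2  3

20

Best path: (0,0)→(1,0)→(2,0)→(2,1)→(3,1)→(3,2)→(3,3)
Cost: 5 + 5 + 1 + 2 + 2 + 2 + 3 = 20
(Top row then right column would cost 23.)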